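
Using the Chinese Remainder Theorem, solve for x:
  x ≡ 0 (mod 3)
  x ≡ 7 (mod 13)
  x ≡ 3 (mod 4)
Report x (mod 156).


Moduli 3, 13, 4 are pairwise coprime; by CRT there is a unique solution modulo M = 3 · 13 · 4 = 156.
Solve pairwise, accumulating the modulus:
  Start with x ≡ 0 (mod 3).
  Combine with x ≡ 7 (mod 13): since gcd(3, 13) = 1, we get a unique residue mod 39.
    Write x = 0 + 3·t and substitute into x ≡ 7 (mod 13): 3·t ≡ 7 − 0 = 7 (mod 13).
    The inverse of 3 mod 13 is 9 (since 3·9 = 27 = 2·13 + 1), so t ≡ 9·7 = 63 ≡ 11 (mod 13).
    Then x = 0 + 3·11 = 33, valid modulo lcm(3, 13) = 39: x ≡ 33 (mod 39).
  Combine with x ≡ 3 (mod 4): since gcd(39, 4) = 1, we get a unique residue mod 156.
    Write x = 33 + 39·t and substitute into x ≡ 3 (mod 4): 39·t ≡ 3 − 33 = -30 (mod 4).
    Reduce coefficients mod 4: 3·t ≡ 2 (mod 4).
    The inverse of 3 mod 4 is 3 (since 3·3 = 9 = 2·4 + 1), so t ≡ 3·2 = 6 ≡ 2 (mod 4).
    Then x = 33 + 39·2 = 111, valid modulo lcm(39, 4) = 156: x ≡ 111 (mod 156).
Verify: 111 mod 3 = 0 ✓, 111 mod 13 = 7 ✓, 111 mod 4 = 3 ✓.

x ≡ 111 (mod 156).


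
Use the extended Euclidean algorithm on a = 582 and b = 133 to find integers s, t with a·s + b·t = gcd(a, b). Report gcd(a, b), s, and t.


Euclidean algorithm on (582, 133) — divide until remainder is 0:
  582 = 4 · 133 + 50
  133 = 2 · 50 + 33
  50 = 1 · 33 + 17
  33 = 1 · 17 + 16
  17 = 1 · 16 + 1
  16 = 16 · 1 + 0
gcd(582, 133) = 1.
Track Bezout coefficients alongside the remainders: start with r₀ = 582 = a·1 + b·0 (s = 1, t = 0) and r₁ = 133 = a·0 + b·1 (s = 0, t = 1); each new remainder r_{k+1} = r_{k-1} − q_k·r_k inherits s_{k+1} = s_{k-1} − q_k·s_k, t_{k+1} = t_{k-1} − q_k·t_k, so r_k = a·s_k + b·t_k at every step:
  q = 4: r = 50, s = 1 − 4·0 = 1, t = 0 − 4·1 = -4  (check: 582·1 + 133·(-4) = 50)
  q = 2: r = 33, s = 0 − 2·1 = -2, t = 1 − 2·(-4) = 9  (check: 582·(-2) + 133·9 = 33)
  q = 1: r = 17, s = 1 − 1·(-2) = 3, t = -4 − 1·9 = -13  (check: 582·3 + 133·(-13) = 17)
  q = 1: r = 16, s = -2 − 1·3 = -5, t = 9 − 1·(-13) = 22  (check: 582·(-5) + 133·22 = 16)
  q = 1: r = 1, s = 3 − 1·(-5) = 8, t = -13 − 1·22 = -35  (check: 582·8 + 133·(-35) = 1)
The row with r = 1 (the gcd) gives the Bezout coefficients s = 8, t = -35.
Result: 582 · (8) + 133 · (-35) = 1.

gcd(582, 133) = 1; s = 8, t = -35 (check: 582·8 + 133·(-35) = 1).


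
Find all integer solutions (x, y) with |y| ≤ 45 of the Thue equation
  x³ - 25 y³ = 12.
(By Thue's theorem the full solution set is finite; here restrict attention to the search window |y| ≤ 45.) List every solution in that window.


The equation is x³ - 25y³ = 12. For fixed y, x³ = 25·y³ + 12, so a solution requires the RHS to be a perfect cube.
Strategy: iterate y from -45 to 45, compute RHS = 25·y³ + 12, and check whether it is a (positive or negative) perfect cube.
Check small values of y:
  y = 0: RHS = 12 is not a perfect cube.
  y = 1: RHS = 37 is not a perfect cube.
  y = -1: RHS = -13 is not a perfect cube.
  y = 2: RHS = 212 is not a perfect cube.
  y = -2: RHS = -188 is not a perfect cube.
  y = 3: RHS = 687 is not a perfect cube.
  y = -3: RHS = -663 is not a perfect cube.
Continuing the search up to |y| = 45 finds no solutions either.
No (x, y) in the scanned range satisfies the equation.

No integer solutions with |y| ≤ 45.


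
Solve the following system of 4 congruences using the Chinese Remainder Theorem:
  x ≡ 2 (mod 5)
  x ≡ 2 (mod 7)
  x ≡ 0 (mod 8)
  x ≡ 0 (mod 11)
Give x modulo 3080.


Product of moduli M = 5 · 7 · 8 · 11 = 3080.
Merge one congruence at a time:
  Start: x ≡ 2 (mod 5).
  Combine with x ≡ 2 (mod 7); new modulus lcm = 35.
    Write x = 2 + 5·t and substitute into x ≡ 2 (mod 7): 5·t ≡ 2 − 2 = 0 (mod 7).
    The inverse of 5 mod 7 is 3 (since 5·3 = 15 = 2·7 + 1), so t ≡ 3·0 = 0 ≡ 0 (mod 7).
    Then x = 2 + 5·0 = 2, valid modulo lcm(5, 7) = 35: x ≡ 2 (mod 35).
  Combine with x ≡ 0 (mod 8); new modulus lcm = 280.
    Write x = 2 + 35·t and substitute into x ≡ 0 (mod 8): 35·t ≡ 0 − 2 = -2 (mod 8).
    Reduce coefficients mod 8: 3·t ≡ 6 (mod 8).
    The inverse of 3 mod 8 is 3 (since 3·3 = 9 = 1·8 + 1), so t ≡ 3·6 = 18 ≡ 2 (mod 8).
    Then x = 2 + 35·2 = 72, valid modulo lcm(35, 8) = 280: x ≡ 72 (mod 280).
  Combine with x ≡ 0 (mod 11); new modulus lcm = 3080.
    Write x = 72 + 280·t and substitute into x ≡ 0 (mod 11): 280·t ≡ 0 − 72 = -72 (mod 11).
    Reduce coefficients mod 11: 5·t ≡ 5 (mod 11).
    The inverse of 5 mod 11 is 9 (since 5·9 = 45 = 4·11 + 1), so t ≡ 9·5 = 45 ≡ 1 (mod 11).
    Then x = 72 + 280·1 = 352, valid modulo lcm(280, 11) = 3080: x ≡ 352 (mod 3080).
Verify against each original: 352 mod 5 = 2, 352 mod 7 = 2, 352 mod 8 = 0, 352 mod 11 = 0.

x ≡ 352 (mod 3080).


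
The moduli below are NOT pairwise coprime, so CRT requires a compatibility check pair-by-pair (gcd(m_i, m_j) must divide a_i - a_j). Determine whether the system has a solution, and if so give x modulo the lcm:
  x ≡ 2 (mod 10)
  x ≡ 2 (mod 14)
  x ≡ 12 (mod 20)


Moduli 10, 14, 20 are not pairwise coprime, so CRT works modulo lcm(m_i) when all pairwise compatibility conditions hold.
Pairwise compatibility: gcd(m_i, m_j) must divide a_i - a_j for every pair.
Merge one congruence at a time:
  Start: x ≡ 2 (mod 10).
  Combine with x ≡ 2 (mod 14): gcd(10, 14) = 2; 2 - 2 = 0, which IS divisible by 2, so compatible.
    Write x = 2 + 10·t and substitute into x ≡ 2 (mod 14): 10·t ≡ 2 − 2 = 0 (mod 14).
    Divide the congruence (and modulus) by g = 2: 5·t ≡ 0 (mod 7).
    The inverse of 5 mod 7 is 3 (since 5·3 = 15 = 2·7 + 1), so t ≡ 3·0 = 0 ≡ 0 (mod 7).
    Then x = 2 + 10·0 = 2, valid modulo lcm(10, 14) = 70: x ≡ 2 (mod 70).
  Combine with x ≡ 12 (mod 20): gcd(70, 20) = 10; 12 - 2 = 10, which IS divisible by 10, so compatible.
    Write x = 2 + 70·t and substitute into x ≡ 12 (mod 20): 70·t ≡ 12 − 2 = 10 (mod 20).
    Divide the congruence (and modulus) by g = 10: 7·t ≡ 1 (mod 2).
    Reduce coefficients mod 2: 1·t ≡ 1 (mod 2).
    So t ≡ 1 (mod 2).
    Then x = 2 + 70·1 = 72, valid modulo lcm(70, 20) = 140: x ≡ 72 (mod 140).
Verify: 72 mod 10 = 2, 72 mod 14 = 2, 72 mod 20 = 12.

x ≡ 72 (mod 140).


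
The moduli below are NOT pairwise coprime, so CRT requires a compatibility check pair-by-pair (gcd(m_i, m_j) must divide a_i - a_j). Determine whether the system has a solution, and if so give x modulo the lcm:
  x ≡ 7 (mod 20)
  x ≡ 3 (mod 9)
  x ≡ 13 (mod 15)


Moduli 20, 9, 15 are not pairwise coprime, so CRT works modulo lcm(m_i) when all pairwise compatibility conditions hold.
Pairwise compatibility: gcd(m_i, m_j) must divide a_i - a_j for every pair.
Merge one congruence at a time:
  Start: x ≡ 7 (mod 20).
  Combine with x ≡ 3 (mod 9): gcd(20, 9) = 1; 3 - 7 = -4, which IS divisible by 1, so compatible.
    Write x = 7 + 20·t and substitute into x ≡ 3 (mod 9): 20·t ≡ 3 − 7 = -4 (mod 9).
    Reduce coefficients mod 9: 2·t ≡ 5 (mod 9).
    The inverse of 2 mod 9 is 5 (since 2·5 = 10 = 1·9 + 1), so t ≡ 5·5 = 25 ≡ 7 (mod 9).
    Then x = 7 + 20·7 = 147, valid modulo lcm(20, 9) = 180: x ≡ 147 (mod 180).
  Combine with x ≡ 13 (mod 15): gcd(180, 15) = 15, and 13 - 147 = -134 is NOT divisible by 15.
    ⇒ system is inconsistent (no integer solution).

No solution (the system is inconsistent).


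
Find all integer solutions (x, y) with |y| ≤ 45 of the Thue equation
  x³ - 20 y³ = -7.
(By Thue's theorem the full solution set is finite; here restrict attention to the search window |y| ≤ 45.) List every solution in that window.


The equation is x³ - 20y³ = -7. For fixed y, x³ = 20·y³ − 7, so a solution requires the RHS to be a perfect cube.
Strategy: iterate y from -45 to 45, compute RHS = 20·y³ − 7, and check whether it is a (positive or negative) perfect cube.
Check small values of y:
  y = 0: RHS = -7 is not a perfect cube.
  y = 1: RHS = 13 is not a perfect cube.
  y = -1: RHS = -27 = (-3)³ ⇒ x = -3 works.
  y = 2: RHS = 153 is not a perfect cube.
  y = -2: RHS = -167 is not a perfect cube.
  y = 3: RHS = 533 is not a perfect cube.
  y = -3: RHS = -547 is not a perfect cube.
Continuing the search up to |y| = 45 finds no further solutions beyond those listed.
Collected solutions: (-3, -1).

Solutions (with |y| ≤ 45): (-3, -1).


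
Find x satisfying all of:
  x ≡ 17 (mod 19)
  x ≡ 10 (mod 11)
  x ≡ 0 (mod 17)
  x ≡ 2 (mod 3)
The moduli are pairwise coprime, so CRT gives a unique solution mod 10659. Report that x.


Product of moduli M = 19 · 11 · 17 · 3 = 10659.
Merge one congruence at a time:
  Start: x ≡ 17 (mod 19).
  Combine with x ≡ 10 (mod 11); new modulus lcm = 209.
    Write x = 17 + 19·t and substitute into x ≡ 10 (mod 11): 19·t ≡ 10 − 17 = -7 (mod 11).
    Reduce coefficients mod 11: 8·t ≡ 4 (mod 11).
    The inverse of 8 mod 11 is 7 (since 8·7 = 56 = 5·11 + 1), so t ≡ 7·4 = 28 ≡ 6 (mod 11).
    Then x = 17 + 19·6 = 131, valid modulo lcm(19, 11) = 209: x ≡ 131 (mod 209).
  Combine with x ≡ 0 (mod 17); new modulus lcm = 3553.
    Write x = 131 + 209·t and substitute into x ≡ 0 (mod 17): 209·t ≡ 0 − 131 = -131 (mod 17).
    Reduce coefficients mod 17: 5·t ≡ 5 (mod 17).
    The inverse of 5 mod 17 is 7 (since 5·7 = 35 = 2·17 + 1), so t ≡ 7·5 = 35 ≡ 1 (mod 17).
    Then x = 131 + 209·1 = 340, valid modulo lcm(209, 17) = 3553: x ≡ 340 (mod 3553).
  Combine with x ≡ 2 (mod 3); new modulus lcm = 10659.
    Write x = 340 + 3553·t and substitute into x ≡ 2 (mod 3): 3553·t ≡ 2 − 340 = -338 (mod 3).
    Reduce coefficients mod 3: 1·t ≡ 1 (mod 3).
    So t ≡ 1 (mod 3).
    Then x = 340 + 3553·1 = 3893, valid modulo lcm(3553, 3) = 10659: x ≡ 3893 (mod 10659).
Verify against each original: 3893 mod 19 = 17, 3893 mod 11 = 10, 3893 mod 17 = 0, 3893 mod 3 = 2.

x ≡ 3893 (mod 10659).


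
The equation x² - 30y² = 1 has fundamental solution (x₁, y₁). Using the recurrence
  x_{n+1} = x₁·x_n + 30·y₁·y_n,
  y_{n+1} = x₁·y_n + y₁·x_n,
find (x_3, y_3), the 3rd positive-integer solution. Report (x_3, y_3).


Step 1: Find the fundamental solution (x₁, y₁) of x² - 30y² = 1.
  Expand √30 as a continued fraction. a₀ = ⌊√30⌋ = 5; iterate m_{k+1} = d_k·a_k − m_k, d_{k+1} = (30 − m_{k+1}²)/d_k, a_{k+1} = ⌊(a₀ + m_{k+1})/d_{k+1}⌋ (starting m₀ = 0, d₀ = 1), with convergents p_k = a_k·p_{k-1} + p_{k-2}, q_k = a_k·q_{k-1} + q_{k-2} (p₋₁ = 1, q₋₁ = 0):
  k = 0: a₀ = 5; p₀/q₀ = 5/1; p₀² − 30·q₀² = 25 − 30 = -5.
  k = 1: m = 5, d = 5, a = ⌊(5 + 5)/5⌋ = 2; p/q = (2·5 + 1)/(2·1 + 0) = 11/2; p² − 30·q² = 121 − 120 = 1.
  The first convergent with p² − 30·q² = 1 gives the fundamental solution (x₁, y₁) = (11, 2).
Step 2: Apply the recurrence (x_{n+1}, y_{n+1}) = (x₁x_n + 30y₁y_n, x₁y_n + y₁x_n) repeatedly.
  From (x_1, y_1) = (11, 2): x_2 = 11·11 + 30·2·2 = 241; y_2 = 11·2 + 2·11 = 44.
  From (x_2, y_2) = (241, 44): x_3 = 11·241 + 30·2·44 = 5291; y_3 = 11·44 + 2·241 = 966.
Step 3: Verify x_3² - 30·y_3² = 27994681 - 27994680 = 1 (should be 1). ✓

(x_1, y_1) = (11, 2); (x_3, y_3) = (5291, 966).


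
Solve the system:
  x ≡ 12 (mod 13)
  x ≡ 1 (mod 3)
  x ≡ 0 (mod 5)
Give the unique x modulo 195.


Moduli 13, 3, 5 are pairwise coprime; by CRT there is a unique solution modulo M = 13 · 3 · 5 = 195.
Solve pairwise, accumulating the modulus:
  Start with x ≡ 12 (mod 13).
  Combine with x ≡ 1 (mod 3): since gcd(13, 3) = 1, we get a unique residue mod 39.
    Write x = 12 + 13·t and substitute into x ≡ 1 (mod 3): 13·t ≡ 1 − 12 = -11 (mod 3).
    Reduce coefficients mod 3: 1·t ≡ 1 (mod 3).
    So t ≡ 1 (mod 3).
    Then x = 12 + 13·1 = 25, valid modulo lcm(13, 3) = 39: x ≡ 25 (mod 39).
  Combine with x ≡ 0 (mod 5): since gcd(39, 5) = 1, we get a unique residue mod 195.
    Write x = 25 + 39·t and substitute into x ≡ 0 (mod 5): 39·t ≡ 0 − 25 = -25 (mod 5).
    Reduce coefficients mod 5: 4·t ≡ 0 (mod 5).
    The inverse of 4 mod 5 is 4 (since 4·4 = 16 = 3·5 + 1), so t ≡ 4·0 = 0 ≡ 0 (mod 5).
    Then x = 25 + 39·0 = 25, valid modulo lcm(39, 5) = 195: x ≡ 25 (mod 195).
Verify: 25 mod 13 = 12 ✓, 25 mod 3 = 1 ✓, 25 mod 5 = 0 ✓.

x ≡ 25 (mod 195).


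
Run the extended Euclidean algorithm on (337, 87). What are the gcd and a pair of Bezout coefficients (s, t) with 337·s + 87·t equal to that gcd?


Euclidean algorithm on (337, 87) — divide until remainder is 0:
  337 = 3 · 87 + 76
  87 = 1 · 76 + 11
  76 = 6 · 11 + 10
  11 = 1 · 10 + 1
  10 = 10 · 1 + 0
gcd(337, 87) = 1.
Track Bezout coefficients alongside the remainders: start with r₀ = 337 = a·1 + b·0 (s = 1, t = 0) and r₁ = 87 = a·0 + b·1 (s = 0, t = 1); each new remainder r_{k+1} = r_{k-1} − q_k·r_k inherits s_{k+1} = s_{k-1} − q_k·s_k, t_{k+1} = t_{k-1} − q_k·t_k, so r_k = a·s_k + b·t_k at every step:
  q = 3: r = 76, s = 1 − 3·0 = 1, t = 0 − 3·1 = -3  (check: 337·1 + 87·(-3) = 76)
  q = 1: r = 11, s = 0 − 1·1 = -1, t = 1 − 1·(-3) = 4  (check: 337·(-1) + 87·4 = 11)
  q = 6: r = 10, s = 1 − 6·(-1) = 7, t = -3 − 6·4 = -27  (check: 337·7 + 87·(-27) = 10)
  q = 1: r = 1, s = -1 − 1·7 = -8, t = 4 − 1·(-27) = 31  (check: 337·(-8) + 87·31 = 1)
The row with r = 1 (the gcd) gives the Bezout coefficients s = -8, t = 31.
Result: 337 · (-8) + 87 · (31) = 1.

gcd(337, 87) = 1; s = -8, t = 31 (check: 337·(-8) + 87·31 = 1).


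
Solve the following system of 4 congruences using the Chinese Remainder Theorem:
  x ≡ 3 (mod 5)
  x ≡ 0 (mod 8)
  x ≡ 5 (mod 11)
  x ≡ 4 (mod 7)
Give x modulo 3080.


Product of moduli M = 5 · 8 · 11 · 7 = 3080.
Merge one congruence at a time:
  Start: x ≡ 3 (mod 5).
  Combine with x ≡ 0 (mod 8); new modulus lcm = 40.
    Write x = 3 + 5·t and substitute into x ≡ 0 (mod 8): 5·t ≡ 0 − 3 = -3 (mod 8).
    Reduce coefficients mod 8: 5·t ≡ 5 (mod 8).
    The inverse of 5 mod 8 is 5 (since 5·5 = 25 = 3·8 + 1), so t ≡ 5·5 = 25 ≡ 1 (mod 8).
    Then x = 3 + 5·1 = 8, valid modulo lcm(5, 8) = 40: x ≡ 8 (mod 40).
  Combine with x ≡ 5 (mod 11); new modulus lcm = 440.
    Write x = 8 + 40·t and substitute into x ≡ 5 (mod 11): 40·t ≡ 5 − 8 = -3 (mod 11).
    Reduce coefficients mod 11: 7·t ≡ 8 (mod 11).
    The inverse of 7 mod 11 is 8 (since 7·8 = 56 = 5·11 + 1), so t ≡ 8·8 = 64 ≡ 9 (mod 11).
    Then x = 8 + 40·9 = 368, valid modulo lcm(40, 11) = 440: x ≡ 368 (mod 440).
  Combine with x ≡ 4 (mod 7); new modulus lcm = 3080.
    Write x = 368 + 440·t and substitute into x ≡ 4 (mod 7): 440·t ≡ 4 − 368 = -364 (mod 7).
    Reduce coefficients mod 7: 6·t ≡ 0 (mod 7).
    The inverse of 6 mod 7 is 6 (since 6·6 = 36 = 5·7 + 1), so t ≡ 6·0 = 0 ≡ 0 (mod 7).
    Then x = 368 + 440·0 = 368, valid modulo lcm(440, 7) = 3080: x ≡ 368 (mod 3080).
Verify against each original: 368 mod 5 = 3, 368 mod 8 = 0, 368 mod 11 = 5, 368 mod 7 = 4.

x ≡ 368 (mod 3080).


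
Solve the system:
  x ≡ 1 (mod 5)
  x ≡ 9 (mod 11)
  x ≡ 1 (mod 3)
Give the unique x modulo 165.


Moduli 5, 11, 3 are pairwise coprime; by CRT there is a unique solution modulo M = 5 · 11 · 3 = 165.
Solve pairwise, accumulating the modulus:
  Start with x ≡ 1 (mod 5).
  Combine with x ≡ 9 (mod 11): since gcd(5, 11) = 1, we get a unique residue mod 55.
    Write x = 1 + 5·t and substitute into x ≡ 9 (mod 11): 5·t ≡ 9 − 1 = 8 (mod 11).
    The inverse of 5 mod 11 is 9 (since 5·9 = 45 = 4·11 + 1), so t ≡ 9·8 = 72 ≡ 6 (mod 11).
    Then x = 1 + 5·6 = 31, valid modulo lcm(5, 11) = 55: x ≡ 31 (mod 55).
  Combine with x ≡ 1 (mod 3): since gcd(55, 3) = 1, we get a unique residue mod 165.
    Write x = 31 + 55·t and substitute into x ≡ 1 (mod 3): 55·t ≡ 1 − 31 = -30 (mod 3).
    Reduce coefficients mod 3: 1·t ≡ 0 (mod 3).
    So t ≡ 0 (mod 3).
    Then x = 31 + 55·0 = 31, valid modulo lcm(55, 3) = 165: x ≡ 31 (mod 165).
Verify: 31 mod 5 = 1 ✓, 31 mod 11 = 9 ✓, 31 mod 3 = 1 ✓.

x ≡ 31 (mod 165).


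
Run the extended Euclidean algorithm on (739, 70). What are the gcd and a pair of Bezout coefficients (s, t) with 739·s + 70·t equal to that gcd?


Euclidean algorithm on (739, 70) — divide until remainder is 0:
  739 = 10 · 70 + 39
  70 = 1 · 39 + 31
  39 = 1 · 31 + 8
  31 = 3 · 8 + 7
  8 = 1 · 7 + 1
  7 = 7 · 1 + 0
gcd(739, 70) = 1.
Track Bezout coefficients alongside the remainders: start with r₀ = 739 = a·1 + b·0 (s = 1, t = 0) and r₁ = 70 = a·0 + b·1 (s = 0, t = 1); each new remainder r_{k+1} = r_{k-1} − q_k·r_k inherits s_{k+1} = s_{k-1} − q_k·s_k, t_{k+1} = t_{k-1} − q_k·t_k, so r_k = a·s_k + b·t_k at every step:
  q = 10: r = 39, s = 1 − 10·0 = 1, t = 0 − 10·1 = -10  (check: 739·1 + 70·(-10) = 39)
  q = 1: r = 31, s = 0 − 1·1 = -1, t = 1 − 1·(-10) = 11  (check: 739·(-1) + 70·11 = 31)
  q = 1: r = 8, s = 1 − 1·(-1) = 2, t = -10 − 1·11 = -21  (check: 739·2 + 70·(-21) = 8)
  q = 3: r = 7, s = -1 − 3·2 = -7, t = 11 − 3·(-21) = 74  (check: 739·(-7) + 70·74 = 7)
  q = 1: r = 1, s = 2 − 1·(-7) = 9, t = -21 − 1·74 = -95  (check: 739·9 + 70·(-95) = 1)
The row with r = 1 (the gcd) gives the Bezout coefficients s = 9, t = -95.
Result: 739 · (9) + 70 · (-95) = 1.

gcd(739, 70) = 1; s = 9, t = -95 (check: 739·9 + 70·(-95) = 1).


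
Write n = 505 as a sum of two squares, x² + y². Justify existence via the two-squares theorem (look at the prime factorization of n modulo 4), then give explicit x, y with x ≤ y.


Step 1: Factor n = 505 = 5 · 101.
Step 2: Check the mod-4 condition on each prime factor: 5 ≡ 1 (mod 4), exponent 1; 101 ≡ 1 (mod 4), exponent 1.
All primes ≡ 3 (mod 4) appear to even exponent (or don't appear), so by the two-squares theorem n IS expressible as a sum of two squares.
Step 3: Build a representation. Here n = 5 · 101 is a product of primes ≡ 1 (mod 4). Each prime p ≡ 1 (mod 4) is itself a sum of two squares; find a² by testing p − a² for a perfect square:
  5: 5 − 1² = 4 = 2² ⇒ 5 = 1² + 2².
  101: 101 − 1² = 100 = 10² ⇒ 101 = 1² + 10².
  Combine using the Brahmagupta–Fibonacci identity (a² + b²)(c² + d²) = (ac − bd)² + (ad + bc)² = (ac + bd)² + (ad − bc)²:
  5 · 101 = 505: from (1² + 2²)(1² + 10²), take (1·1 − 2·10, 1·10 + 2·1) = (1 − 20, 10 + 2) = (-19, 12); dropping signs (only squares matter) gives (19, 12); check 19² + 12² = 361 + 144 = 505 ✓.
Step 4: Order so x ≤ y and verify: 12² + 19² = 144 + 361 = 505 = n. ✓

n = 505 = 12² + 19² (one valid representation with x ≤ y).


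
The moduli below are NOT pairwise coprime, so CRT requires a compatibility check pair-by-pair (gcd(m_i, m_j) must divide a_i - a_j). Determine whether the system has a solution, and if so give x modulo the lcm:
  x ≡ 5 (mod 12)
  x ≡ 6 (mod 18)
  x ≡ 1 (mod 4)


Moduli 12, 18, 4 are not pairwise coprime, so CRT works modulo lcm(m_i) when all pairwise compatibility conditions hold.
Pairwise compatibility: gcd(m_i, m_j) must divide a_i - a_j for every pair.
Merge one congruence at a time:
  Start: x ≡ 5 (mod 12).
  Combine with x ≡ 6 (mod 18): gcd(12, 18) = 6, and 6 - 5 = 1 is NOT divisible by 6.
    ⇒ system is inconsistent (no integer solution).

No solution (the system is inconsistent).


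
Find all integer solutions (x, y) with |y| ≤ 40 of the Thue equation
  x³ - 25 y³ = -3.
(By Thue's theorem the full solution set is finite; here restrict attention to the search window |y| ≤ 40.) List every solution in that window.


The equation is x³ - 25y³ = -3. For fixed y, x³ = 25·y³ − 3, so a solution requires the RHS to be a perfect cube.
Strategy: iterate y from -40 to 40, compute RHS = 25·y³ − 3, and check whether it is a (positive or negative) perfect cube.
Check small values of y:
  y = 0: RHS = -3 is not a perfect cube.
  y = 1: RHS = 22 is not a perfect cube.
  y = -1: RHS = -28 is not a perfect cube.
  y = 2: RHS = 197 is not a perfect cube.
  y = -2: RHS = -203 is not a perfect cube.
  y = 3: RHS = 672 is not a perfect cube.
  y = -3: RHS = -678 is not a perfect cube.
Continuing the search up to |y| = 40 finds no solutions either.
No (x, y) in the scanned range satisfies the equation.

No integer solutions with |y| ≤ 40.


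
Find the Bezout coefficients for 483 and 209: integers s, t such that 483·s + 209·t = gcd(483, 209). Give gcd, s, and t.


Euclidean algorithm on (483, 209) — divide until remainder is 0:
  483 = 2 · 209 + 65
  209 = 3 · 65 + 14
  65 = 4 · 14 + 9
  14 = 1 · 9 + 5
  9 = 1 · 5 + 4
  5 = 1 · 4 + 1
  4 = 4 · 1 + 0
gcd(483, 209) = 1.
Track Bezout coefficients alongside the remainders: start with r₀ = 483 = a·1 + b·0 (s = 1, t = 0) and r₁ = 209 = a·0 + b·1 (s = 0, t = 1); each new remainder r_{k+1} = r_{k-1} − q_k·r_k inherits s_{k+1} = s_{k-1} − q_k·s_k, t_{k+1} = t_{k-1} − q_k·t_k, so r_k = a·s_k + b·t_k at every step:
  q = 2: r = 65, s = 1 − 2·0 = 1, t = 0 − 2·1 = -2  (check: 483·1 + 209·(-2) = 65)
  q = 3: r = 14, s = 0 − 3·1 = -3, t = 1 − 3·(-2) = 7  (check: 483·(-3) + 209·7 = 14)
  q = 4: r = 9, s = 1 − 4·(-3) = 13, t = -2 − 4·7 = -30  (check: 483·13 + 209·(-30) = 9)
  q = 1: r = 5, s = -3 − 1·13 = -16, t = 7 − 1·(-30) = 37  (check: 483·(-16) + 209·37 = 5)
  q = 1: r = 4, s = 13 − 1·(-16) = 29, t = -30 − 1·37 = -67  (check: 483·29 + 209·(-67) = 4)
  q = 1: r = 1, s = -16 − 1·29 = -45, t = 37 − 1·(-67) = 104  (check: 483·(-45) + 209·104 = 1)
The row with r = 1 (the gcd) gives the Bezout coefficients s = -45, t = 104.
Result: 483 · (-45) + 209 · (104) = 1.

gcd(483, 209) = 1; s = -45, t = 104 (check: 483·(-45) + 209·104 = 1).


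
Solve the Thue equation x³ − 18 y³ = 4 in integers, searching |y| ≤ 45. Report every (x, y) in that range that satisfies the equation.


The equation is x³ - 18y³ = 4. For fixed y, x³ = 18·y³ + 4, so a solution requires the RHS to be a perfect cube.
Strategy: iterate y from -45 to 45, compute RHS = 18·y³ + 4, and check whether it is a (positive or negative) perfect cube.
Check small values of y:
  y = 0: RHS = 4 is not a perfect cube.
  y = 1: RHS = 22 is not a perfect cube.
  y = -1: RHS = -14 is not a perfect cube.
  y = 2: RHS = 148 is not a perfect cube.
  y = -2: RHS = -140 is not a perfect cube.
  y = 3: RHS = 490 is not a perfect cube.
  y = -3: RHS = -482 is not a perfect cube.
Continuing the search up to |y| = 45 finds no solutions either.
No (x, y) in the scanned range satisfies the equation.

No integer solutions with |y| ≤ 45.


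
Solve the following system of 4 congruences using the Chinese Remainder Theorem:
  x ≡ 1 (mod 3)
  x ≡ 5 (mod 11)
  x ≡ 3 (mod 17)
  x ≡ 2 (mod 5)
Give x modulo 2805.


Product of moduli M = 3 · 11 · 17 · 5 = 2805.
Merge one congruence at a time:
  Start: x ≡ 1 (mod 3).
  Combine with x ≡ 5 (mod 11); new modulus lcm = 33.
    Write x = 1 + 3·t and substitute into x ≡ 5 (mod 11): 3·t ≡ 5 − 1 = 4 (mod 11).
    The inverse of 3 mod 11 is 4 (since 3·4 = 12 = 1·11 + 1), so t ≡ 4·4 = 16 ≡ 5 (mod 11).
    Then x = 1 + 3·5 = 16, valid modulo lcm(3, 11) = 33: x ≡ 16 (mod 33).
  Combine with x ≡ 3 (mod 17); new modulus lcm = 561.
    Write x = 16 + 33·t and substitute into x ≡ 3 (mod 17): 33·t ≡ 3 − 16 = -13 (mod 17).
    Reduce coefficients mod 17: 16·t ≡ 4 (mod 17).
    The inverse of 16 mod 17 is 16 (since 16·16 = 256 = 15·17 + 1), so t ≡ 16·4 = 64 ≡ 13 (mod 17).
    Then x = 16 + 33·13 = 445, valid modulo lcm(33, 17) = 561: x ≡ 445 (mod 561).
  Combine with x ≡ 2 (mod 5); new modulus lcm = 2805.
    Write x = 445 + 561·t and substitute into x ≡ 2 (mod 5): 561·t ≡ 2 − 445 = -443 (mod 5).
    Reduce coefficients mod 5: 1·t ≡ 2 (mod 5).
    So t ≡ 2 (mod 5).
    Then x = 445 + 561·2 = 1567, valid modulo lcm(561, 5) = 2805: x ≡ 1567 (mod 2805).
Verify against each original: 1567 mod 3 = 1, 1567 mod 11 = 5, 1567 mod 17 = 3, 1567 mod 5 = 2.

x ≡ 1567 (mod 2805).


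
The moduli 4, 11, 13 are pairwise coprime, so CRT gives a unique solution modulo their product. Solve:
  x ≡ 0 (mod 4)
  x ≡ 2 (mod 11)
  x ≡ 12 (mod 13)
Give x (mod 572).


Moduli 4, 11, 13 are pairwise coprime; by CRT there is a unique solution modulo M = 4 · 11 · 13 = 572.
Solve pairwise, accumulating the modulus:
  Start with x ≡ 0 (mod 4).
  Combine with x ≡ 2 (mod 11): since gcd(4, 11) = 1, we get a unique residue mod 44.
    Write x = 0 + 4·t and substitute into x ≡ 2 (mod 11): 4·t ≡ 2 − 0 = 2 (mod 11).
    The inverse of 4 mod 11 is 3 (since 4·3 = 12 = 1·11 + 1), so t ≡ 3·2 = 6 ≡ 6 (mod 11).
    Then x = 0 + 4·6 = 24, valid modulo lcm(4, 11) = 44: x ≡ 24 (mod 44).
  Combine with x ≡ 12 (mod 13): since gcd(44, 13) = 1, we get a unique residue mod 572.
    Write x = 24 + 44·t and substitute into x ≡ 12 (mod 13): 44·t ≡ 12 − 24 = -12 (mod 13).
    Reduce coefficients mod 13: 5·t ≡ 1 (mod 13).
    The inverse of 5 mod 13 is 8 (since 5·8 = 40 = 3·13 + 1), so t ≡ 8·1 = 8 ≡ 8 (mod 13).
    Then x = 24 + 44·8 = 376, valid modulo lcm(44, 13) = 572: x ≡ 376 (mod 572).
Verify: 376 mod 4 = 0 ✓, 376 mod 11 = 2 ✓, 376 mod 13 = 12 ✓.

x ≡ 376 (mod 572).


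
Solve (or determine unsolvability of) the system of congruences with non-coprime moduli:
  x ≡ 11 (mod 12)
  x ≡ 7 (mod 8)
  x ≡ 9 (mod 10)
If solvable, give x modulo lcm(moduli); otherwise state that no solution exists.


Moduli 12, 8, 10 are not pairwise coprime, so CRT works modulo lcm(m_i) when all pairwise compatibility conditions hold.
Pairwise compatibility: gcd(m_i, m_j) must divide a_i - a_j for every pair.
Merge one congruence at a time:
  Start: x ≡ 11 (mod 12).
  Combine with x ≡ 7 (mod 8): gcd(12, 8) = 4; 7 - 11 = -4, which IS divisible by 4, so compatible.
    Write x = 11 + 12·t and substitute into x ≡ 7 (mod 8): 12·t ≡ 7 − 11 = -4 (mod 8).
    Divide the congruence (and modulus) by g = 4: 3·t ≡ -1 (mod 2).
    Reduce coefficients mod 2: 1·t ≡ 1 (mod 2).
    So t ≡ 1 (mod 2).
    Then x = 11 + 12·1 = 23, valid modulo lcm(12, 8) = 24: x ≡ 23 (mod 24).
  Combine with x ≡ 9 (mod 10): gcd(24, 10) = 2; 9 - 23 = -14, which IS divisible by 2, so compatible.
    Write x = 23 + 24·t and substitute into x ≡ 9 (mod 10): 24·t ≡ 9 − 23 = -14 (mod 10).
    Divide the congruence (and modulus) by g = 2: 12·t ≡ -7 (mod 5).
    Reduce coefficients mod 5: 2·t ≡ 3 (mod 5).
    The inverse of 2 mod 5 is 3 (since 2·3 = 6 = 1·5 + 1), so t ≡ 3·3 = 9 ≡ 4 (mod 5).
    Then x = 23 + 24·4 = 119, valid modulo lcm(24, 10) = 120: x ≡ 119 (mod 120).
Verify: 119 mod 12 = 11, 119 mod 8 = 7, 119 mod 10 = 9.

x ≡ 119 (mod 120).


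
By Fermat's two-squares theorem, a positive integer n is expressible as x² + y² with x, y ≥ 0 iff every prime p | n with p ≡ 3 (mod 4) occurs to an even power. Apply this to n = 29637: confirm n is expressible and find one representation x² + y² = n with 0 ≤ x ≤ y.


Step 1: Factor n = 29637 = 3^2 · 37 · 89.
Step 2: Check the mod-4 condition on each prime factor: 3 ≡ 3 (mod 4), exponent 2 (must be even); 37 ≡ 1 (mod 4), exponent 1; 89 ≡ 1 (mod 4), exponent 1.
All primes ≡ 3 (mod 4) appear to even exponent (or don't appear), so by the two-squares theorem n IS expressible as a sum of two squares.
Step 3: Build a representation. Group n = k² · m with k = 3 and m = 37 · 89 = 3293 (a product of primes ≡ 1 (mod 4)); a representation of m scales to one of n via (k·x)² + (k·y)² = k²(x² + y²). Each prime p ≡ 1 (mod 4) is itself a sum of two squares; find a² by testing p − a² for a perfect square:
  37: 37 − 1² = 36 = 6² ⇒ 37 = 1² + 6².
  89: 89 − 1² = 88, 89 − 2² = 85, 89 − 3² = 80, 89 − 4² = 73, 89 − 5² = 64 = 8² ⇒ 89 = 5² + 8².
  Combine using the Brahmagupta–Fibonacci identity (a² + b²)(c² + d²) = (ac − bd)² + (ad + bc)² = (ac + bd)² + (ad − bc)²:
  37 · 89 = 3293: from (1² + 6²)(5² + 8²), take (1·5 − 6·8, 1·8 + 6·5) = (5 − 48, 8 + 30) = (-43, 38); dropping signs (only squares matter) gives (43, 38); check 43² + 38² = 1849 + 1444 = 3293 ✓.
  Scale by k = 3: (3·43, 3·38) = (129, 114).
Step 4: Order so x ≤ y and verify: 114² + 129² = 12996 + 16641 = 29637 = n. ✓

n = 29637 = 114² + 129² (one valid representation with x ≤ y).


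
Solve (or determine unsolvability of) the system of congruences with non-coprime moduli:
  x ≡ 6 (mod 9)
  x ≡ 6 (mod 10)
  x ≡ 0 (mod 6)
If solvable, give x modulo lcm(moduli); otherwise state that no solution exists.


Moduli 9, 10, 6 are not pairwise coprime, so CRT works modulo lcm(m_i) when all pairwise compatibility conditions hold.
Pairwise compatibility: gcd(m_i, m_j) must divide a_i - a_j for every pair.
Merge one congruence at a time:
  Start: x ≡ 6 (mod 9).
  Combine with x ≡ 6 (mod 10): gcd(9, 10) = 1; 6 - 6 = 0, which IS divisible by 1, so compatible.
    Write x = 6 + 9·t and substitute into x ≡ 6 (mod 10): 9·t ≡ 6 − 6 = 0 (mod 10).
    The inverse of 9 mod 10 is 9 (since 9·9 = 81 = 8·10 + 1), so t ≡ 9·0 = 0 ≡ 0 (mod 10).
    Then x = 6 + 9·0 = 6, valid modulo lcm(9, 10) = 90: x ≡ 6 (mod 90).
  Combine with x ≡ 0 (mod 6): gcd(90, 6) = 6; 0 - 6 = -6, which IS divisible by 6, so compatible.
    Write x = 6 + 90·t and substitute into x ≡ 0 (mod 6): 90·t ≡ 0 − 6 = -6 (mod 6).
    Divide the congruence (and modulus) by g = 6: 15·t ≡ -1 (mod 1).
    Modulo 1 every t works; take t = 0.
    Then x = 6 + 90·0 = 6, valid modulo lcm(90, 6) = 90: x ≡ 6 (mod 90).
Verify: 6 mod 9 = 6, 6 mod 10 = 6, 6 mod 6 = 0.

x ≡ 6 (mod 90).


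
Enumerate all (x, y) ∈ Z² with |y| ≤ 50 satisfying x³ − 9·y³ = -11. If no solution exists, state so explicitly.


The equation is x³ - 9y³ = -11. For fixed y, x³ = 9·y³ − 11, so a solution requires the RHS to be a perfect cube.
Strategy: iterate y from -50 to 50, compute RHS = 9·y³ − 11, and check whether it is a (positive or negative) perfect cube.
Check small values of y:
  y = 0: RHS = -11 is not a perfect cube.
  y = 1: RHS = -2 is not a perfect cube.
  y = -1: RHS = -20 is not a perfect cube.
  y = 2: RHS = 61 is not a perfect cube.
  y = -2: RHS = -83 is not a perfect cube.
  y = 3: RHS = 232 is not a perfect cube.
  y = -3: RHS = -254 is not a perfect cube.
Continuing the search up to |y| = 50 finds no solutions either.
No (x, y) in the scanned range satisfies the equation.

No integer solutions with |y| ≤ 50.


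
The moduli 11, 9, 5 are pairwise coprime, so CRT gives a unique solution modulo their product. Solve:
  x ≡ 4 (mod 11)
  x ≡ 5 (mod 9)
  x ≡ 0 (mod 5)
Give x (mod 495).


Moduli 11, 9, 5 are pairwise coprime; by CRT there is a unique solution modulo M = 11 · 9 · 5 = 495.
Solve pairwise, accumulating the modulus:
  Start with x ≡ 4 (mod 11).
  Combine with x ≡ 5 (mod 9): since gcd(11, 9) = 1, we get a unique residue mod 99.
    Write x = 4 + 11·t and substitute into x ≡ 5 (mod 9): 11·t ≡ 5 − 4 = 1 (mod 9).
    Reduce coefficients mod 9: 2·t ≡ 1 (mod 9).
    The inverse of 2 mod 9 is 5 (since 2·5 = 10 = 1·9 + 1), so t ≡ 5·1 = 5 ≡ 5 (mod 9).
    Then x = 4 + 11·5 = 59, valid modulo lcm(11, 9) = 99: x ≡ 59 (mod 99).
  Combine with x ≡ 0 (mod 5): since gcd(99, 5) = 1, we get a unique residue mod 495.
    Write x = 59 + 99·t and substitute into x ≡ 0 (mod 5): 99·t ≡ 0 − 59 = -59 (mod 5).
    Reduce coefficients mod 5: 4·t ≡ 1 (mod 5).
    The inverse of 4 mod 5 is 4 (since 4·4 = 16 = 3·5 + 1), so t ≡ 4·1 = 4 ≡ 4 (mod 5).
    Then x = 59 + 99·4 = 455, valid modulo lcm(99, 5) = 495: x ≡ 455 (mod 495).
Verify: 455 mod 11 = 4 ✓, 455 mod 9 = 5 ✓, 455 mod 5 = 0 ✓.

x ≡ 455 (mod 495).


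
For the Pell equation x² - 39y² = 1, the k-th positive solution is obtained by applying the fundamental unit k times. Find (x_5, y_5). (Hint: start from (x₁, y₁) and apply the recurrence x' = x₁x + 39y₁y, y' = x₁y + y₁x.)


Step 1: Find the fundamental solution (x₁, y₁) of x² - 39y² = 1.
  Expand √39 as a continued fraction. a₀ = ⌊√39⌋ = 6; iterate m_{k+1} = d_k·a_k − m_k, d_{k+1} = (39 − m_{k+1}²)/d_k, a_{k+1} = ⌊(a₀ + m_{k+1})/d_{k+1}⌋ (starting m₀ = 0, d₀ = 1), with convergents p_k = a_k·p_{k-1} + p_{k-2}, q_k = a_k·q_{k-1} + q_{k-2} (p₋₁ = 1, q₋₁ = 0):
  k = 0: a₀ = 6; p₀/q₀ = 6/1; p₀² − 39·q₀² = 36 − 39 = -3.
  k = 1: m = 6, d = 3, a = ⌊(6 + 6)/3⌋ = 4; p/q = (4·6 + 1)/(4·1 + 0) = 25/4; p² − 39·q² = 625 − 624 = 1.
  The first convergent with p² − 39·q² = 1 gives the fundamental solution (x₁, y₁) = (25, 4).
Step 2: Apply the recurrence (x_{n+1}, y_{n+1}) = (x₁x_n + 39y₁y_n, x₁y_n + y₁x_n) repeatedly.
  From (x_1, y_1) = (25, 4): x_2 = 25·25 + 39·4·4 = 1249; y_2 = 25·4 + 4·25 = 200.
  From (x_2, y_2) = (1249, 200): x_3 = 25·1249 + 39·4·200 = 62425; y_3 = 25·200 + 4·1249 = 9996.
  From (x_3, y_3) = (62425, 9996): x_4 = 25·62425 + 39·4·9996 = 3120001; y_4 = 25·9996 + 4·62425 = 499600.
  From (x_4, y_4) = (3120001, 499600): x_5 = 25·3120001 + 39·4·499600 = 155937625; y_5 = 25·499600 + 4·3120001 = 24970004.
Step 3: Verify x_5² - 39·y_5² = 24316542890640625 - 24316542890640624 = 1 (should be 1). ✓

(x_1, y_1) = (25, 4); (x_5, y_5) = (155937625, 24970004).


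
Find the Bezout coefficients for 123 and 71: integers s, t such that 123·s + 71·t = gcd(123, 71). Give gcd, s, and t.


Euclidean algorithm on (123, 71) — divide until remainder is 0:
  123 = 1 · 71 + 52
  71 = 1 · 52 + 19
  52 = 2 · 19 + 14
  19 = 1 · 14 + 5
  14 = 2 · 5 + 4
  5 = 1 · 4 + 1
  4 = 4 · 1 + 0
gcd(123, 71) = 1.
Track Bezout coefficients alongside the remainders: start with r₀ = 123 = a·1 + b·0 (s = 1, t = 0) and r₁ = 71 = a·0 + b·1 (s = 0, t = 1); each new remainder r_{k+1} = r_{k-1} − q_k·r_k inherits s_{k+1} = s_{k-1} − q_k·s_k, t_{k+1} = t_{k-1} − q_k·t_k, so r_k = a·s_k + b·t_k at every step:
  q = 1: r = 52, s = 1 − 1·0 = 1, t = 0 − 1·1 = -1  (check: 123·1 + 71·(-1) = 52)
  q = 1: r = 19, s = 0 − 1·1 = -1, t = 1 − 1·(-1) = 2  (check: 123·(-1) + 71·2 = 19)
  q = 2: r = 14, s = 1 − 2·(-1) = 3, t = -1 − 2·2 = -5  (check: 123·3 + 71·(-5) = 14)
  q = 1: r = 5, s = -1 − 1·3 = -4, t = 2 − 1·(-5) = 7  (check: 123·(-4) + 71·7 = 5)
  q = 2: r = 4, s = 3 − 2·(-4) = 11, t = -5 − 2·7 = -19  (check: 123·11 + 71·(-19) = 4)
  q = 1: r = 1, s = -4 − 1·11 = -15, t = 7 − 1·(-19) = 26  (check: 123·(-15) + 71·26 = 1)
The row with r = 1 (the gcd) gives the Bezout coefficients s = -15, t = 26.
Result: 123 · (-15) + 71 · (26) = 1.

gcd(123, 71) = 1; s = -15, t = 26 (check: 123·(-15) + 71·26 = 1).


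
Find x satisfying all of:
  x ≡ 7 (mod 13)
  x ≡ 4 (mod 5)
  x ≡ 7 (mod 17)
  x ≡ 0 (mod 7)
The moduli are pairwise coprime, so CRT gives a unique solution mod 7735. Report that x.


Product of moduli M = 13 · 5 · 17 · 7 = 7735.
Merge one congruence at a time:
  Start: x ≡ 7 (mod 13).
  Combine with x ≡ 4 (mod 5); new modulus lcm = 65.
    Write x = 7 + 13·t and substitute into x ≡ 4 (mod 5): 13·t ≡ 4 − 7 = -3 (mod 5).
    Reduce coefficients mod 5: 3·t ≡ 2 (mod 5).
    The inverse of 3 mod 5 is 2 (since 3·2 = 6 = 1·5 + 1), so t ≡ 2·2 = 4 ≡ 4 (mod 5).
    Then x = 7 + 13·4 = 59, valid modulo lcm(13, 5) = 65: x ≡ 59 (mod 65).
  Combine with x ≡ 7 (mod 17); new modulus lcm = 1105.
    Write x = 59 + 65·t and substitute into x ≡ 7 (mod 17): 65·t ≡ 7 − 59 = -52 (mod 17).
    Reduce coefficients mod 17: 14·t ≡ 16 (mod 17).
    The inverse of 14 mod 17 is 11 (since 14·11 = 154 = 9·17 + 1), so t ≡ 11·16 = 176 ≡ 6 (mod 17).
    Then x = 59 + 65·6 = 449, valid modulo lcm(65, 17) = 1105: x ≡ 449 (mod 1105).
  Combine with x ≡ 0 (mod 7); new modulus lcm = 7735.
    Write x = 449 + 1105·t and substitute into x ≡ 0 (mod 7): 1105·t ≡ 0 − 449 = -449 (mod 7).
    Reduce coefficients mod 7: 6·t ≡ 6 (mod 7).
    The inverse of 6 mod 7 is 6 (since 6·6 = 36 = 5·7 + 1), so t ≡ 6·6 = 36 ≡ 1 (mod 7).
    Then x = 449 + 1105·1 = 1554, valid modulo lcm(1105, 7) = 7735: x ≡ 1554 (mod 7735).
Verify against each original: 1554 mod 13 = 7, 1554 mod 5 = 4, 1554 mod 17 = 7, 1554 mod 7 = 0.

x ≡ 1554 (mod 7735).


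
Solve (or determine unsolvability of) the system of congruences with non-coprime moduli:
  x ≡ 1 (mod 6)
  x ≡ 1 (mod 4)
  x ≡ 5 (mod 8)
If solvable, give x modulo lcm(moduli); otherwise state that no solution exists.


Moduli 6, 4, 8 are not pairwise coprime, so CRT works modulo lcm(m_i) when all pairwise compatibility conditions hold.
Pairwise compatibility: gcd(m_i, m_j) must divide a_i - a_j for every pair.
Merge one congruence at a time:
  Start: x ≡ 1 (mod 6).
  Combine with x ≡ 1 (mod 4): gcd(6, 4) = 2; 1 - 1 = 0, which IS divisible by 2, so compatible.
    Write x = 1 + 6·t and substitute into x ≡ 1 (mod 4): 6·t ≡ 1 − 1 = 0 (mod 4).
    Divide the congruence (and modulus) by g = 2: 3·t ≡ 0 (mod 2).
    Reduce coefficients mod 2: 1·t ≡ 0 (mod 2).
    So t ≡ 0 (mod 2).
    Then x = 1 + 6·0 = 1, valid modulo lcm(6, 4) = 12: x ≡ 1 (mod 12).
  Combine with x ≡ 5 (mod 8): gcd(12, 8) = 4; 5 - 1 = 4, which IS divisible by 4, so compatible.
    Write x = 1 + 12·t and substitute into x ≡ 5 (mod 8): 12·t ≡ 5 − 1 = 4 (mod 8).
    Divide the congruence (and modulus) by g = 4: 3·t ≡ 1 (mod 2).
    Reduce coefficients mod 2: 1·t ≡ 1 (mod 2).
    So t ≡ 1 (mod 2).
    Then x = 1 + 12·1 = 13, valid modulo lcm(12, 8) = 24: x ≡ 13 (mod 24).
Verify: 13 mod 6 = 1, 13 mod 4 = 1, 13 mod 8 = 5.

x ≡ 13 (mod 24).


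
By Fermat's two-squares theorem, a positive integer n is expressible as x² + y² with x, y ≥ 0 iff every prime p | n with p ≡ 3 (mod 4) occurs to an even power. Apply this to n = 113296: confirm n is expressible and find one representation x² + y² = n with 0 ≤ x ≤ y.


Step 1: Factor n = 113296 = 2^4 · 73 · 97.
Step 2: Check the mod-4 condition on each prime factor: 2 = 2 (special); 73 ≡ 1 (mod 4), exponent 1; 97 ≡ 1 (mod 4), exponent 1.
All primes ≡ 3 (mod 4) appear to even exponent (or don't appear), so by the two-squares theorem n IS expressible as a sum of two squares.
Step 3: Build a representation. Group n = k² · m with k = 4 and m = 73 · 97 = 7081 (a product of primes ≡ 1 (mod 4)); a representation of m scales to one of n via (k·x)² + (k·y)² = k²(x² + y²). Each prime p ≡ 1 (mod 4) is itself a sum of two squares; find a² by testing p − a² for a perfect square:
  73: 73 − 1² = 72, 73 − 2² = 69, 73 − 3² = 64 = 8² ⇒ 73 = 3² + 8².
  97: 97 − 1² = 96, 97 − 2² = 93, 97 − 3² = 88, 97 − 4² = 81 = 9² ⇒ 97 = 4² + 9².
  Combine using the Brahmagupta–Fibonacci identity (a² + b²)(c² + d²) = (ac − bd)² + (ad + bc)² = (ac + bd)² + (ad − bc)²:
  73 · 97 = 7081: from (3² + 8²)(4² + 9²), take (3·4 − 8·9, 3·9 + 8·4) = (12 − 72, 27 + 32) = (-60, 59); dropping signs (only squares matter) gives (60, 59); check 60² + 59² = 3600 + 3481 = 7081 ✓.
  Scale by k = 4: (4·60, 4·59) = (240, 236).
Step 4: Order so x ≤ y and verify: 236² + 240² = 55696 + 57600 = 113296 = n. ✓

n = 113296 = 236² + 240² (one valid representation with x ≤ y).


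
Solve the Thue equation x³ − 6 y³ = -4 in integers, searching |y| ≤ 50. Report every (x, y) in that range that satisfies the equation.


The equation is x³ - 6y³ = -4. For fixed y, x³ = 6·y³ − 4, so a solution requires the RHS to be a perfect cube.
Strategy: iterate y from -50 to 50, compute RHS = 6·y³ − 4, and check whether it is a (positive or negative) perfect cube.
Check small values of y:
  y = 0: RHS = -4 is not a perfect cube.
  y = 1: RHS = 2 is not a perfect cube.
  y = -1: RHS = -10 is not a perfect cube.
  y = 2: RHS = 44 is not a perfect cube.
  y = -2: RHS = -52 is not a perfect cube.
  y = 3: RHS = 158 is not a perfect cube.
  y = -3: RHS = -166 is not a perfect cube.
Continuing the search up to |y| = 50 finds no solutions either.
No (x, y) in the scanned range satisfies the equation.

No integer solutions with |y| ≤ 50.
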